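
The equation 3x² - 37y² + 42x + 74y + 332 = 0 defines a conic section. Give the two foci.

Rearranging, 3(x² + 14x) -37(y² - 2y) = -332.
Complete the square in x and y: 3(x + 7)² -37(y - 1)² = -332 + 147 - 37 = -222
Divide by -222: (y - 1)²/6 - (x + 7)²/74 = 1
Hyperbola, center (-7, 1), transverse axis vertical; a² = 6, b² = 74.
c² = a² + b² = 6 + 74 = 80, so c = 4√5.
Foci lie on the vertical axis through the center: (h, k ± c).

(-7, 1 - 4√5) and (-7, 1 + 4√5)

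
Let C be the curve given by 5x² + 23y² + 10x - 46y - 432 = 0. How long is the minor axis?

4√5

Group: 5(x² + 2x) + 23(y² - 2y) = 432
Completing the square gives 5(x + 1)² + 23(y - 1)² = 432 + 5 + 23 = 460.
Dividing both sides by 460: (x + 1)²/92 + (y - 1)²/20 = 1
Ellipse, center (-1, 1), major axis horizontal; a² = 92, b² = 20.
b² = 20 so b = 2√5; the minor axis has length 2b = 4√5.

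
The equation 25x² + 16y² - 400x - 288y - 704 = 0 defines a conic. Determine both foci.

Collect terms: 25(x² - 16x) + 16(y² - 18y) = 704
25(x - 8)² + 16(y - 9)² = 704 + 1600 + 1296 = 3600
Divide through by 3600 to get (x - 8)²/144 + (y - 9)²/225 = 1.
Ellipse, center (8, 9), major axis vertical; a² = 225, b² = 144.
c² = a² - b² = 225 - 144 = 81, so c = 9.
Foci lie on the vertical axis through the center: (h, k ± c).

(8, 0) and (8, 18)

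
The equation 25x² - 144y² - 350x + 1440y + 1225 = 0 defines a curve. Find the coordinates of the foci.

(7, -8) and (7, 18)

Group: 25(x² - 14x) -144(y² - 10y) = -1225
25(x - 7)² -144(y - 5)² = -1225 + 1225 - 3600 = -3600
Dividing both sides by -3600: (y - 5)²/25 - (x - 7)²/144 = 1
Hyperbola, center (7, 5), transverse axis vertical; a² = 25, b² = 144.
c² = a² + b² = 25 + 144 = 169, so c = 13.
Foci lie on the vertical axis through the center: (h, k ± c).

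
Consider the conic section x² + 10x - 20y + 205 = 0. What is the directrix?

Only x is squared. Complete the square in x: (x + 5)² = 20(y - 9).
Vertex (-5, 9); 4p = 20 so p = 5. Opens up.
Directrix is the horizontal line y = k − p = 9 − (5) = 4.

y = 4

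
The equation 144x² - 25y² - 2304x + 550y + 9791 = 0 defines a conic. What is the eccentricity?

e = 13/12

Collect terms: 144(x² - 16x) -25(y² - 22y) = -9791
Complete the square: 144(x - 8)² -25(y - 11)² = -9791 + 9216 - 3025 = -3600
Divide through by -3600 to get (y - 11)²/144 - (x - 8)²/25 = 1.
Hyperbola, center (8, 11), transverse axis vertical; a² = 144, b² = 25.
c² = a² + b² = 169, so c = 13.
e = c/a = 13/12.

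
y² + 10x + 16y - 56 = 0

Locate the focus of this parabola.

(19/2, -8)

Only y is squared. Complete the square in y: (y + 8)² = -10(x - 12).
Vertex (12, -8); 4p = -10 so p = -5/2. Opens left.
Focus is p units from the vertex along the axis: (h + p, k).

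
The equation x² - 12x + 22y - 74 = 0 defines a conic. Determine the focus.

Only x is squared. Complete the square in x: (x - 6)² = -22(y - 5).
Vertex (6, 5); 4p = -22 so p = -11/2. Opens down.
Focus is p units from the vertex along the axis: (h, k + p).

(6, -1/2)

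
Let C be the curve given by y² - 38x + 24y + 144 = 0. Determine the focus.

Only y is squared. Complete the square in y: (y + 12)² = 38x.
Vertex (0, -12); 4p = 38 so p = 19/2. Opens right.
Focus is p units from the vertex along the axis: (h + p, k).

(19/2, -12)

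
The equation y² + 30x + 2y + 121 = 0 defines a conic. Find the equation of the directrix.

x = 7/2

Only y is squared. Complete the square in y: (y + 1)² = -30(x + 4).
Vertex (-4, -1); 4p = -30 so p = -15/2. Opens left.
Directrix is the vertical line x = h − p = -4 − (-15/2) = 7/2.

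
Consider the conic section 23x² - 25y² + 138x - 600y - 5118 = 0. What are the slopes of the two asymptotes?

√23/5 and -√23/5

Group: 23(x² + 6x) -25(y² + 24y) = 5118
23(x + 3)² -25(y + 12)² = 5118 + 207 - 3600 = 1725
Dividing both sides by 1725: (x + 3)²/75 - (y + 12)²/69 = 1
Hyperbola, center (-3, -12), transverse axis horizontal; a² = 75, b² = 69.
For a horizontal hyperbola the asymptotes have slope ±b/a.
Here that is ±√69/5√3 = ±√23/5.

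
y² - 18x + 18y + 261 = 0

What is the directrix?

Only y is squared. Complete the square in y: (y + 9)² = 18(x - 10).
Vertex (10, -9); 4p = 18 so p = 9/2. Opens right.
Directrix is the vertical line x = h − p = 10 − (9/2) = 11/2.

x = 11/2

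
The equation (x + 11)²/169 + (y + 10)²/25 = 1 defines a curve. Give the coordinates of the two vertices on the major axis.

(-24, -10) and (2, -10)

Center (-11, -10). The larger denominator 169 sits under the x-term, so the major axis is horizontal; a² = 169, b² = 25.
a = 13. Vertices at (h ± a, k).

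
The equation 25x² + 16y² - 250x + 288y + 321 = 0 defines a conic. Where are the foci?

Collect terms: 25(x² - 10x) + 16(y² + 18y) = -321
Complete the square: 25(x - 5)² + 16(y + 9)² = -321 + 625 + 1296 = 1600
Dividing both sides by 1600: (x - 5)²/64 + (y + 9)²/100 = 1
Ellipse, center (5, -9), major axis vertical; a² = 100, b² = 64.
c² = a² - b² = 100 - 64 = 36, so c = 6.
Foci lie on the vertical axis through the center: (h, k ± c).

(5, -15) and (5, -3)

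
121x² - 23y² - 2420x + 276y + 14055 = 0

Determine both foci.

121(x² - 20x) -23(y² - 12y) = -14055
Complete the square: 121(x - 10)² -23(y - 6)² = -14055 + 12100 - 828 = -2783
Divide by -2783: (y - 6)²/121 - (x - 10)²/23 = 1
Hyperbola, center (10, 6), transverse axis vertical; a² = 121, b² = 23.
c² = a² + b² = 121 + 23 = 144, so c = 12.
Foci lie on the vertical axis through the center: (h, k ± c).

(10, -6) and (10, 18)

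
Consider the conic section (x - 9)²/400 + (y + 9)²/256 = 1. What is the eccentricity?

Center (9, -9). The larger denominator 400 sits under the x-term, so the major axis is horizontal; a² = 400, b² = 256.
c² = a² - b² = 144, so c = 12.
e = c/a = 12/20 = 3/5.

e = 3/5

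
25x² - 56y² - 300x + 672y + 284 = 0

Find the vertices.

Group the x- and y-terms: 25(x² - 12x) -56(y² - 12y) = -284
Completing the square gives 25(x - 6)² -56(y - 6)² = -284 + 900 - 2016 = -1400.
Divide through by -1400 to get (y - 6)²/25 - (x - 6)²/56 = 1.
Hyperbola, center (6, 6), transverse axis vertical; a² = 25, b² = 56.
a = 5. Vertices at (h, k ± a).

(6, 1) and (6, 11)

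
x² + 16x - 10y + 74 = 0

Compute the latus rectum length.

10

Only x is squared. Complete the square in x: (x + 8)² = 10(y - 1).
Vertex (-8, 1); 4p = 10 so p = 5/2. Opens up.
Latus rectum length = |4p| = 10.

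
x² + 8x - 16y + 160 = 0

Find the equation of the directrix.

Only x is squared. Complete the square in x: (x + 4)² = 16(y - 9).
Vertex (-4, 9); 4p = 16 so p = 4. Opens up.
Directrix is the horizontal line y = k − p = 9 − (4) = 5.

y = 5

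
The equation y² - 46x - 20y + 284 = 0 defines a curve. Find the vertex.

(4, 10)

Only y is squared. Complete the square in y: (y - 10)² = 46(x - 4).
Vertex (4, 10); 4p = 46 so p = 23/2. Opens right.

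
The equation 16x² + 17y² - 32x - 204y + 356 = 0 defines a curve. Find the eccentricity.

Group: 16(x² - 2x) + 17(y² - 12y) = -356
16(x - 1)² + 17(y - 6)² = -356 + 16 + 612 = 272
Dividing both sides by 272: (x - 1)²/17 + (y - 6)²/16 = 1
Ellipse, center (1, 6), major axis horizontal; a² = 17, b² = 16.
c² = a² - b² = 1, so c = 1.
e = c/a = 1/√17 = √17/17.

e = √17/17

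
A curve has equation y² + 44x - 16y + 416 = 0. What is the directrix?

x = 3

Only y is squared. Complete the square in y: (y - 8)² = -44(x + 8).
Vertex (-8, 8); 4p = -44 so p = -11. Opens left.
Directrix is the vertical line x = h − p = -8 − (-11) = 3.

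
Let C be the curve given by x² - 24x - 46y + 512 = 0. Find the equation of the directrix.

y = -7/2

Only x is squared. Complete the square in x: (x - 12)² = 46(y - 8).
Vertex (12, 8); 4p = 46 so p = 23/2. Opens up.
Directrix is the horizontal line y = k − p = 8 − (23/2) = -7/2.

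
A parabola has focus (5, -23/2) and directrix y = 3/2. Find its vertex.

(5, -5)

The vertex is the midpoint between the focus and the directrix along the axis of symmetry.
Axis is vertical (directrix is horizontal). Vertex y-coordinate = (-23/2 + 3/2)/2 = -5; x-coordinate = 5.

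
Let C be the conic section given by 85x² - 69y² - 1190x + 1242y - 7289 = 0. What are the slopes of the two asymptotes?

Rearranging, 85(x² - 14x) -69(y² - 18y) = 7289.
85(x - 7)² -69(y - 9)² = 7289 + 4165 - 5589 = 5865
Divide by 5865: (x - 7)²/69 - (y - 9)²/85 = 1
Hyperbola, center (7, 9), transverse axis horizontal; a² = 69, b² = 85.
For a horizontal hyperbola the asymptotes have slope ±b/a.
Here that is ±√85/√69 = ±√5865/69.

√5865/69 and -√5865/69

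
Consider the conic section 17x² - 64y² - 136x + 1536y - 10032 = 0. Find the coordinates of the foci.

17(x² - 8x) -64(y² - 24y) = 10032
Completing the square gives 17(x - 4)² -64(y - 12)² = 10032 + 272 - 9216 = 1088.
Divide through by 1088 to get (x - 4)²/64 - (y - 12)²/17 = 1.
Hyperbola, center (4, 12), transverse axis horizontal; a² = 64, b² = 17.
c² = a² + b² = 64 + 17 = 81, so c = 9.
Foci lie on the horizontal axis through the center: (h ± c, k).

(-5, 12) and (13, 12)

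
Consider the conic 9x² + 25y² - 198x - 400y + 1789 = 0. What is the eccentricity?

e = 4/5

9(x² - 22x) + 25(y² - 16y) = -1789
Completing the square gives 9(x - 11)² + 25(y - 8)² = -1789 + 1089 + 1600 = 900.
Dividing both sides by 900: (x - 11)²/100 + (y - 8)²/36 = 1
Ellipse, center (11, 8), major axis horizontal; a² = 100, b² = 36.
c² = a² - b² = 64, so c = 8.
e = c/a = 8/10 = 4/5.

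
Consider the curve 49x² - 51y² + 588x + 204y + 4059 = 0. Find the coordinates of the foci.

Collect terms: 49(x² + 12x) -51(y² - 4y) = -4059
Complete the square in x and y: 49(x + 6)² -51(y - 2)² = -4059 + 1764 - 204 = -2499
Dividing both sides by -2499: (y - 2)²/49 - (x + 6)²/51 = 1
Hyperbola, center (-6, 2), transverse axis vertical; a² = 49, b² = 51.
c² = a² + b² = 49 + 51 = 100, so c = 10.
Foci lie on the vertical axis through the center: (h, k ± c).

(-6, -8) and (-6, 12)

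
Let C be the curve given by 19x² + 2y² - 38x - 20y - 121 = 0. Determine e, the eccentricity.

Collect terms: 19(x² - 2x) + 2(y² - 10y) = 121
Complete the square: 19(x - 1)² + 2(y - 5)² = 121 + 19 + 50 = 190
Divide through by 190 to get (x - 1)²/10 + (y - 5)²/95 = 1.
Ellipse, center (1, 5), major axis vertical; a² = 95, b² = 10.
c² = a² - b² = 85, so c = √85.
e = c/a = √85/√95 = √323/19.

e = √323/19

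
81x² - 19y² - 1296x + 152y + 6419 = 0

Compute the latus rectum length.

38/9

Group: 81(x² - 16x) -19(y² - 8y) = -6419
Complete the square in x and y: 81(x - 8)² -19(y - 4)² = -6419 + 5184 - 304 = -1539
Dividing both sides by -1539: (y - 4)²/81 - (x - 8)²/19 = 1
Hyperbola, center (8, 4), transverse axis vertical; a² = 81, b² = 19.
Latus rectum length = 2b²/a = 2·19/9 = 38/9.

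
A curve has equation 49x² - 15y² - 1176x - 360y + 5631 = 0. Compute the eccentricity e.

Collect terms: 49(x² - 24x) -15(y² + 24y) = -5631
Complete the square: 49(x - 12)² -15(y + 12)² = -5631 + 7056 - 2160 = -735
Divide through by -735 to get (y + 12)²/49 - (x - 12)²/15 = 1.
Hyperbola, center (12, -12), transverse axis vertical; a² = 49, b² = 15.
c² = a² + b² = 64, so c = 8.
e = c/a = 8/7.

e = 8/7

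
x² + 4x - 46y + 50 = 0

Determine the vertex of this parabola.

Only x is squared. Complete the square in x: (x + 2)² = 46(y - 1).
Vertex (-2, 1); 4p = 46 so p = 23/2. Opens up.

(-2, 1)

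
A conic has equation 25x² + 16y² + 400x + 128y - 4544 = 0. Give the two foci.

(-8, -16) and (-8, 8)

Group the x- and y-terms: 25(x² + 16x) + 16(y² + 8y) = 4544
Complete the square in x and y: 25(x + 8)² + 16(y + 4)² = 4544 + 1600 + 256 = 6400
Divide through by 6400 to get (x + 8)²/256 + (y + 4)²/400 = 1.
Ellipse, center (-8, -4), major axis vertical; a² = 400, b² = 256.
c² = a² - b² = 400 - 256 = 144, so c = 12.
Foci lie on the vertical axis through the center: (h, k ± c).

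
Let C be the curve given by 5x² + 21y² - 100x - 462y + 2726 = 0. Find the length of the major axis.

6√7

Collect terms: 5(x² - 20x) + 21(y² - 22y) = -2726
Complete the square in x and y: 5(x - 10)² + 21(y - 11)² = -2726 + 500 + 2541 = 315
Divide through by 315 to get (x - 10)²/63 + (y - 11)²/15 = 1.
Ellipse, center (10, 11), major axis horizontal; a² = 63, b² = 15.
a² = 63 so a = 3√7; the major axis has length 2a = 6√7.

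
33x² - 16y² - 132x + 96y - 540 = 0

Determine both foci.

Rearranging, 33(x² - 4x) -16(y² - 6y) = 540.
Complete the square: 33(x - 2)² -16(y - 3)² = 540 + 132 - 144 = 528
Divide by 528: (x - 2)²/16 - (y - 3)²/33 = 1
Hyperbola, center (2, 3), transverse axis horizontal; a² = 16, b² = 33.
c² = a² + b² = 16 + 33 = 49, so c = 7.
Foci lie on the horizontal axis through the center: (h ± c, k).

(-5, 3) and (9, 3)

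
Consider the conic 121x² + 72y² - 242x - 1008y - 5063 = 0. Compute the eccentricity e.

e = 7/11

121(x² - 2x) + 72(y² - 14y) = 5063
Complete the square: 121(x - 1)² + 72(y - 7)² = 5063 + 121 + 3528 = 8712
Divide through by 8712 to get (x - 1)²/72 + (y - 7)²/121 = 1.
Ellipse, center (1, 7), major axis vertical; a² = 121, b² = 72.
c² = a² - b² = 49, so c = 7.
e = c/a = 7/11.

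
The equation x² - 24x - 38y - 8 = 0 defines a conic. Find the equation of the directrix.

y = -27/2

Only x is squared. Complete the square in x: (x - 12)² = 38(y + 4).
Vertex (12, -4); 4p = 38 so p = 19/2. Opens up.
Directrix is the horizontal line y = k − p = -4 − (19/2) = -27/2.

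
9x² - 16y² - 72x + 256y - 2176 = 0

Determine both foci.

9(x² - 8x) -16(y² - 16y) = 2176
9(x - 4)² -16(y - 8)² = 2176 + 144 - 1024 = 1296
Dividing both sides by 1296: (x - 4)²/144 - (y - 8)²/81 = 1
Hyperbola, center (4, 8), transverse axis horizontal; a² = 144, b² = 81.
c² = a² + b² = 144 + 81 = 225, so c = 15.
Foci lie on the horizontal axis through the center: (h ± c, k).

(-11, 8) and (19, 8)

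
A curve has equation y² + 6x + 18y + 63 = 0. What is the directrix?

Only y is squared. Complete the square in y: (y + 9)² = -6(x - 3).
Vertex (3, -9); 4p = -6 so p = -3/2. Opens left.
Directrix is the vertical line x = h − p = 3 − (-3/2) = 9/2.

x = 9/2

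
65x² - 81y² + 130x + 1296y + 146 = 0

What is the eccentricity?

e = √9490/65

Group the x- and y-terms: 65(x² + 2x) -81(y² - 16y) = -146
Completing the square gives 65(x + 1)² -81(y - 8)² = -146 + 65 - 5184 = -5265.
Divide by -5265: (y - 8)²/65 - (x + 1)²/81 = 1
Hyperbola, center (-1, 8), transverse axis vertical; a² = 65, b² = 81.
c² = a² + b² = 146, so c = √146.
e = c/a = √146/√65 = √9490/65.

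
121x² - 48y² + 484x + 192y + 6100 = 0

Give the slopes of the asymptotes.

121(x² + 4x) -48(y² - 4y) = -6100
Complete the square: 121(x + 2)² -48(y - 2)² = -6100 + 484 - 192 = -5808
Divide by -5808: (y - 2)²/121 - (x + 2)²/48 = 1
Hyperbola, center (-2, 2), transverse axis vertical; a² = 121, b² = 48.
For a vertical hyperbola the asymptotes have slope ±a/b.
Here that is ±11/4√3 = ±11√3/12.

11√3/12 and -11√3/12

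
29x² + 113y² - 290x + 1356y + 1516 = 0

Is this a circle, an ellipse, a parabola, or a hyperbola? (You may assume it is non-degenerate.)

No xy term. Coefficients of x² and y² are A = 29, C = 113.
A and C have the same sign but A ≠ C ⇒ ellipse.

ellipse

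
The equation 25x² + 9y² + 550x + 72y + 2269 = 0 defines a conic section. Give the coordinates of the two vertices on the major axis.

(-11, -14) and (-11, 6)

Rearranging, 25(x² + 22x) + 9(y² + 8y) = -2269.
Complete the square in x and y: 25(x + 11)² + 9(y + 4)² = -2269 + 3025 + 144 = 900
Dividing both sides by 900: (x + 11)²/36 + (y + 4)²/100 = 1
Ellipse, center (-11, -4), major axis vertical; a² = 100, b² = 36.
a = 10. Vertices at (h, k ± a).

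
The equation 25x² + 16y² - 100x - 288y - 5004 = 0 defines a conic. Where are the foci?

Collect terms: 25(x² - 4x) + 16(y² - 18y) = 5004
Complete the square in x and y: 25(x - 2)² + 16(y - 9)² = 5004 + 100 + 1296 = 6400
Divide by 6400: (x - 2)²/256 + (y - 9)²/400 = 1
Ellipse, center (2, 9), major axis vertical; a² = 400, b² = 256.
c² = a² - b² = 400 - 256 = 144, so c = 12.
Foci lie on the vertical axis through the center: (h, k ± c).

(2, -3) and (2, 21)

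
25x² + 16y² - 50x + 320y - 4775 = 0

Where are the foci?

Group: 25(x² - 2x) + 16(y² + 20y) = 4775
Complete the square in x and y: 25(x - 1)² + 16(y + 10)² = 4775 + 25 + 1600 = 6400
Divide by 6400: (x - 1)²/256 + (y + 10)²/400 = 1
Ellipse, center (1, -10), major axis vertical; a² = 400, b² = 256.
c² = a² - b² = 400 - 256 = 144, so c = 12.
Foci lie on the vertical axis through the center: (h, k ± c).

(1, -22) and (1, 2)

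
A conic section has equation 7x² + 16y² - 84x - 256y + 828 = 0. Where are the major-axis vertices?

(-2, 8) and (14, 8)

7(x² - 12x) + 16(y² - 16y) = -828
Completing the square gives 7(x - 6)² + 16(y - 8)² = -828 + 252 + 1024 = 448.
Dividing both sides by 448: (x - 6)²/64 + (y - 8)²/28 = 1
Ellipse, center (6, 8), major axis horizontal; a² = 64, b² = 28.
a = 8. Vertices at (h ± a, k).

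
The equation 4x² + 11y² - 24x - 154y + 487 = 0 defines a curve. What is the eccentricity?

e = √77/11

Rearranging, 4(x² - 6x) + 11(y² - 14y) = -487.
Complete the square: 4(x - 3)² + 11(y - 7)² = -487 + 36 + 539 = 88
Divide by 88: (x - 3)²/22 + (y - 7)²/8 = 1
Ellipse, center (3, 7), major axis horizontal; a² = 22, b² = 8.
c² = a² - b² = 14, so c = √14.
e = c/a = √14/√22 = √77/11.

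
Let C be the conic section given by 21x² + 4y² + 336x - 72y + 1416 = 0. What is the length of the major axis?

6√7

Collect terms: 21(x² + 16x) + 4(y² - 18y) = -1416
Complete the square in x and y: 21(x + 8)² + 4(y - 9)² = -1416 + 1344 + 324 = 252
Divide through by 252 to get (x + 8)²/12 + (y - 9)²/63 = 1.
Ellipse, center (-8, 9), major axis vertical; a² = 63, b² = 12.
a² = 63 so a = 3√7; the major axis has length 2a = 6√7.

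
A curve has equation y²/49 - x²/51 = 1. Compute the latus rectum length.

Center (0, 0). The positive term is the y-term, so the transverse axis is vertical; a² = 49, b² = 51.
Latus rectum length = 2b²/a = 2·51/7 = 102/7.

102/7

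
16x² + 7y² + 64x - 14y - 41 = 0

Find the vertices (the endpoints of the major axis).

Group the x- and y-terms: 16(x² + 4x) + 7(y² - 2y) = 41
16(x + 2)² + 7(y - 1)² = 41 + 64 + 7 = 112
Divide by 112: (x + 2)²/7 + (y - 1)²/16 = 1
Ellipse, center (-2, 1), major axis vertical; a² = 16, b² = 7.
a = 4. Vertices at (h, k ± a).

(-2, -3) and (-2, 5)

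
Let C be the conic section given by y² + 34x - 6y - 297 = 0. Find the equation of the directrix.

x = 35/2

Only y is squared. Complete the square in y: (y - 3)² = -34(x - 9).
Vertex (9, 3); 4p = -34 so p = -17/2. Opens left.
Directrix is the vertical line x = h − p = 9 − (-17/2) = 35/2.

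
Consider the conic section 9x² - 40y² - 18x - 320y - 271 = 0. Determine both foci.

Collect terms: 9(x² - 2x) -40(y² + 8y) = 271
9(x - 1)² -40(y + 4)² = 271 + 9 - 640 = -360
Divide through by -360 to get (y + 4)²/9 - (x - 1)²/40 = 1.
Hyperbola, center (1, -4), transverse axis vertical; a² = 9, b² = 40.
c² = a² + b² = 9 + 40 = 49, so c = 7.
Foci lie on the vertical axis through the center: (h, k ± c).

(1, -11) and (1, 3)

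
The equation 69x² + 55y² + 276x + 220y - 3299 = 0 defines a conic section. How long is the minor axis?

Rearranging, 69(x² + 4x) + 55(y² + 4y) = 3299.
Complete the square in x and y: 69(x + 2)² + 55(y + 2)² = 3299 + 276 + 220 = 3795
Dividing both sides by 3795: (x + 2)²/55 + (y + 2)²/69 = 1
Ellipse, center (-2, -2), major axis vertical; a² = 69, b² = 55.
b² = 55 so b = √55; the minor axis has length 2b = 2√55.

2√55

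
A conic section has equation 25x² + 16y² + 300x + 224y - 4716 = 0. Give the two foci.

(-6, -19) and (-6, 5)

Collect terms: 25(x² + 12x) + 16(y² + 14y) = 4716
Complete the square: 25(x + 6)² + 16(y + 7)² = 4716 + 900 + 784 = 6400
Dividing both sides by 6400: (x + 6)²/256 + (y + 7)²/400 = 1
Ellipse, center (-6, -7), major axis vertical; a² = 400, b² = 256.
c² = a² - b² = 400 - 256 = 144, so c = 12.
Foci lie on the vertical axis through the center: (h, k ± c).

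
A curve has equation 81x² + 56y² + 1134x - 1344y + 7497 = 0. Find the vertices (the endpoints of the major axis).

(-7, 3) and (-7, 21)

Group: 81(x² + 14x) + 56(y² - 24y) = -7497
81(x + 7)² + 56(y - 12)² = -7497 + 3969 + 8064 = 4536
Divide through by 4536 to get (x + 7)²/56 + (y - 12)²/81 = 1.
Ellipse, center (-7, 12), major axis vertical; a² = 81, b² = 56.
a = 9. Vertices at (h, k ± a).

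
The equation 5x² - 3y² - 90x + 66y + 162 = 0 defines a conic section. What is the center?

(9, 11)

5(x² - 18x) -3(y² - 22y) = -162
Complete the square: 5(x - 9)² -3(y - 11)² = -162 + 405 - 363 = -120
Divide through by -120 to get (y - 11)²/40 - (x - 9)²/24 = 1.
Hyperbola with center (9, 11).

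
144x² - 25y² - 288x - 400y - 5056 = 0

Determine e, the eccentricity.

144(x² - 2x) -25(y² + 16y) = 5056
Complete the square: 144(x - 1)² -25(y + 8)² = 5056 + 144 - 1600 = 3600
Dividing both sides by 3600: (x - 1)²/25 - (y + 8)²/144 = 1
Hyperbola, center (1, -8), transverse axis horizontal; a² = 25, b² = 144.
c² = a² + b² = 169, so c = 13.
e = c/a = 13/5.

e = 13/5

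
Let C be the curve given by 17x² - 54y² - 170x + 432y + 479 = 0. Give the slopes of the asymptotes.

√102/18 and -√102/18

Group the x- and y-terms: 17(x² - 10x) -54(y² - 8y) = -479
Complete the square: 17(x - 5)² -54(y - 4)² = -479 + 425 - 864 = -918
Dividing both sides by -918: (y - 4)²/17 - (x - 5)²/54 = 1
Hyperbola, center (5, 4), transverse axis vertical; a² = 17, b² = 54.
For a vertical hyperbola the asymptotes have slope ±a/b.
Here that is ±√17/3√6 = ±√102/18.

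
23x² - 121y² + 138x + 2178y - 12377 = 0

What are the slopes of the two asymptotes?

Rearranging, 23(x² + 6x) -121(y² - 18y) = 12377.
Complete the square in x and y: 23(x + 3)² -121(y - 9)² = 12377 + 207 - 9801 = 2783
Divide by 2783: (x + 3)²/121 - (y - 9)²/23 = 1
Hyperbola, center (-3, 9), transverse axis horizontal; a² = 121, b² = 23.
For a horizontal hyperbola the asymptotes have slope ±b/a.
Here that is ±√23/11.

√23/11 and -√23/11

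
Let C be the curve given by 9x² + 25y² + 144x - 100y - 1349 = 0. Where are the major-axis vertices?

(-23, 2) and (7, 2)

Rearranging, 9(x² + 16x) + 25(y² - 4y) = 1349.
Complete the square: 9(x + 8)² + 25(y - 2)² = 1349 + 576 + 100 = 2025
Divide by 2025: (x + 8)²/225 + (y - 2)²/81 = 1
Ellipse, center (-8, 2), major axis horizontal; a² = 225, b² = 81.
a = 15. Vertices at (h ± a, k).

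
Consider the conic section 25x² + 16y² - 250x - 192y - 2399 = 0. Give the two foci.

(5, -3) and (5, 15)

Collect terms: 25(x² - 10x) + 16(y² - 12y) = 2399
Completing the square gives 25(x - 5)² + 16(y - 6)² = 2399 + 625 + 576 = 3600.
Divide by 3600: (x - 5)²/144 + (y - 6)²/225 = 1
Ellipse, center (5, 6), major axis vertical; a² = 225, b² = 144.
c² = a² - b² = 225 - 144 = 81, so c = 9.
Foci lie on the vertical axis through the center: (h, k ± c).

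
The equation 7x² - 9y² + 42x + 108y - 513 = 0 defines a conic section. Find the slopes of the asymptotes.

√7/3 and -√7/3

7(x² + 6x) -9(y² - 12y) = 513
7(x + 3)² -9(y - 6)² = 513 + 63 - 324 = 252
Dividing both sides by 252: (x + 3)²/36 - (y - 6)²/28 = 1
Hyperbola, center (-3, 6), transverse axis horizontal; a² = 36, b² = 28.
For a horizontal hyperbola the asymptotes have slope ±b/a.
Here that is ±2√7/6 = ±√7/3.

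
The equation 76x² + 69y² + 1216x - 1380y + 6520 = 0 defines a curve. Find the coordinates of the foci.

(-8, 10 - √7) and (-8, 10 + √7)

Group: 76(x² + 16x) + 69(y² - 20y) = -6520
Completing the square gives 76(x + 8)² + 69(y - 10)² = -6520 + 4864 + 6900 = 5244.
Divide through by 5244 to get (x + 8)²/69 + (y - 10)²/76 = 1.
Ellipse, center (-8, 10), major axis vertical; a² = 76, b² = 69.
c² = a² - b² = 76 - 69 = 7, so c = √7.
Foci lie on the vertical axis through the center: (h, k ± c).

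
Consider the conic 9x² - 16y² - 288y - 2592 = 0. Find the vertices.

(-12, -9) and (12, -9)

Group the x- and y-terms: 9x² -16(y² + 18y) = 2592
9x² -16(y + 9)² = 2592 + 0 - 1296 = 1296
Divide by 1296: x²/144 - (y + 9)²/81 = 1
Hyperbola, center (0, -9), transverse axis horizontal; a² = 144, b² = 81.
a = 12. Vertices at (h ± a, k).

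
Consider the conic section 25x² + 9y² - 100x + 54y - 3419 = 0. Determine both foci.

(2, -19) and (2, 13)

Collect terms: 25(x² - 4x) + 9(y² + 6y) = 3419
Complete the square in x and y: 25(x - 2)² + 9(y + 3)² = 3419 + 100 + 81 = 3600
Dividing both sides by 3600: (x - 2)²/144 + (y + 3)²/400 = 1
Ellipse, center (2, -3), major axis vertical; a² = 400, b² = 144.
c² = a² - b² = 400 - 144 = 256, so c = 16.
Foci lie on the vertical axis through the center: (h, k ± c).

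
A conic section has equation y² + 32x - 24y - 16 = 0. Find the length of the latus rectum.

32

Only y is squared. Complete the square in y: (y - 12)² = -32(x - 5).
Vertex (5, 12); 4p = -32 so p = -8. Opens left.
Latus rectum length = |4p| = 32.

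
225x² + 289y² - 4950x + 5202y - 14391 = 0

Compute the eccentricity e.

e = 8/17

Collect terms: 225(x² - 22x) + 289(y² + 18y) = 14391
Completing the square gives 225(x - 11)² + 289(y + 9)² = 14391 + 27225 + 23409 = 65025.
Divide through by 65025 to get (x - 11)²/289 + (y + 9)²/225 = 1.
Ellipse, center (11, -9), major axis horizontal; a² = 289, b² = 225.
c² = a² - b² = 64, so c = 8.
e = c/a = 8/17.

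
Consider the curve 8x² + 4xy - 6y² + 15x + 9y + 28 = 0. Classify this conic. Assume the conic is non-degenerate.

A = 8, B = 4, C = -6.
Discriminant B² − 4AC = 4² − 4·8·(-6) = 208.
B² − 4AC > 0 ⇒ hyperbola.

hyperbola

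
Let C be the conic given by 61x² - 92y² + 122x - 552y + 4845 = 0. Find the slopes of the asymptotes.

√1403/46 and -√1403/46

Group the x- and y-terms: 61(x² + 2x) -92(y² + 6y) = -4845
Complete the square: 61(x + 1)² -92(y + 3)² = -4845 + 61 - 828 = -5612
Divide by -5612: (y + 3)²/61 - (x + 1)²/92 = 1
Hyperbola, center (-1, -3), transverse axis vertical; a² = 61, b² = 92.
For a vertical hyperbola the asymptotes have slope ±a/b.
Here that is ±√61/2√23 = ±√1403/46.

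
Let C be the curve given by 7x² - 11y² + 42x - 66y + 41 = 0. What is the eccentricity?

e = 3√14/7

Rearranging, 7(x² + 6x) -11(y² + 6y) = -41.
Completing the square gives 7(x + 3)² -11(y + 3)² = -41 + 63 - 99 = -77.
Divide by -77: (y + 3)²/7 - (x + 3)²/11 = 1
Hyperbola, center (-3, -3), transverse axis vertical; a² = 7, b² = 11.
c² = a² + b² = 18, so c = 3√2.
e = c/a = 3√2/√7 = 3√14/7.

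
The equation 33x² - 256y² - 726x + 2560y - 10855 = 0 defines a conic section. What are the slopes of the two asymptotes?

33(x² - 22x) -256(y² - 10y) = 10855
33(x - 11)² -256(y - 5)² = 10855 + 3993 - 6400 = 8448
Divide by 8448: (x - 11)²/256 - (y - 5)²/33 = 1
Hyperbola, center (11, 5), transverse axis horizontal; a² = 256, b² = 33.
For a horizontal hyperbola the asymptotes have slope ±b/a.
Here that is ±√33/16.

√33/16 and -√33/16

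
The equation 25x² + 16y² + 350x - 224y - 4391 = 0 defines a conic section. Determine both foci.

Group: 25(x² + 14x) + 16(y² - 14y) = 4391
Complete the square in x and y: 25(x + 7)² + 16(y - 7)² = 4391 + 1225 + 784 = 6400
Divide by 6400: (x + 7)²/256 + (y - 7)²/400 = 1
Ellipse, center (-7, 7), major axis vertical; a² = 400, b² = 256.
c² = a² - b² = 400 - 256 = 144, so c = 12.
Foci lie on the vertical axis through the center: (h, k ± c).

(-7, -5) and (-7, 19)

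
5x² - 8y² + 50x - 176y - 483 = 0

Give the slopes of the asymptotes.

√10/4 and -√10/4

5(x² + 10x) -8(y² + 22y) = 483
Completing the square gives 5(x + 5)² -8(y + 11)² = 483 + 125 - 968 = -360.
Divide by -360: (y + 11)²/45 - (x + 5)²/72 = 1
Hyperbola, center (-5, -11), transverse axis vertical; a² = 45, b² = 72.
For a vertical hyperbola the asymptotes have slope ±a/b.
Here that is ±3√5/6√2 = ±√10/4.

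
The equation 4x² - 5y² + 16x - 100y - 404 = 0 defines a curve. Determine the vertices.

(-2, -14) and (-2, -6)

Collect terms: 4(x² + 4x) -5(y² + 20y) = 404
Completing the square gives 4(x + 2)² -5(y + 10)² = 404 + 16 - 500 = -80.
Divide through by -80 to get (y + 10)²/16 - (x + 2)²/20 = 1.
Hyperbola, center (-2, -10), transverse axis vertical; a² = 16, b² = 20.
a = 4. Vertices at (h, k ± a).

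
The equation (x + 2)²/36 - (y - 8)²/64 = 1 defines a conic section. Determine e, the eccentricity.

e = 5/3

Center (-2, 8). The positive term is the x-term, so the transverse axis is horizontal; a² = 36, b² = 64.
c² = a² + b² = 100, so c = 10.
e = c/a = 10/6 = 5/3.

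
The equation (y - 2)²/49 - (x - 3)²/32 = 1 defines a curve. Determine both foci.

Center (3, 2). The positive term is the y-term, so the transverse axis is vertical; a² = 49, b² = 32.
c² = a² + b² = 49 + 32 = 81, so c = 9.
Foci lie on the vertical axis through the center: (h, k ± c).

(3, -7) and (3, 11)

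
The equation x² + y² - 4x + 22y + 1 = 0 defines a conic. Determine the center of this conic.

Collect terms: (x² - 4x) + (y² + 22y) = -1
(x - 2)² + (y + 11)² = -1 + 4 + 121 = 124
So (x - 2)² + (y + 11)² = 124.
Circle centered at (2, -11) with r² = 124.

(2, -11)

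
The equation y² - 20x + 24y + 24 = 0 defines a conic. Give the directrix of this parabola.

x = -11

Only y is squared. Complete the square in y: (y + 12)² = 20(x + 6).
Vertex (-6, -12); 4p = 20 so p = 5. Opens right.
Directrix is the vertical line x = h − p = -6 − (5) = -11.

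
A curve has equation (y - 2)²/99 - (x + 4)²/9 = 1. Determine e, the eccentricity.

Center (-4, 2). The positive term is the y-term, so the transverse axis is vertical; a² = 99, b² = 9.
c² = a² + b² = 108, so c = 6√3.
e = c/a = 6√3/3√11 = 2√33/11.

e = 2√33/11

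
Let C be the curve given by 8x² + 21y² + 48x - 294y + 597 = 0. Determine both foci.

Group the x- and y-terms: 8(x² + 6x) + 21(y² - 14y) = -597
Complete the square: 8(x + 3)² + 21(y - 7)² = -597 + 72 + 1029 = 504
Dividing both sides by 504: (x + 3)²/63 + (y - 7)²/24 = 1
Ellipse, center (-3, 7), major axis horizontal; a² = 63, b² = 24.
c² = a² - b² = 63 - 24 = 39, so c = √39.
Foci lie on the horizontal axis through the center: (h ± c, k).

(-3 - √39, 7) and (-3 + √39, 7)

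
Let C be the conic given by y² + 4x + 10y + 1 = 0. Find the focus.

(5, -5)

Only y is squared. Complete the square in y: (y + 5)² = -4(x - 6).
Vertex (6, -5); 4p = -4 so p = -1. Opens left.
Focus is p units from the vertex along the axis: (h + p, k).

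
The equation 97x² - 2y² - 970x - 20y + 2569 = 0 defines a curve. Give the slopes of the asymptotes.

√194/2 and -√194/2

97(x² - 10x) -2(y² + 10y) = -2569
Completing the square gives 97(x - 5)² -2(y + 5)² = -2569 + 2425 - 50 = -194.
Divide through by -194 to get (y + 5)²/97 - (x - 5)²/2 = 1.
Hyperbola, center (5, -5), transverse axis vertical; a² = 97, b² = 2.
For a vertical hyperbola the asymptotes have slope ±a/b.
Here that is ±√97/√2 = ±√194/2.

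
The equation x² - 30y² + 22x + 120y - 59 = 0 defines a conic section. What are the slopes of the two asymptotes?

Collect terms: (x² + 22x) -30(y² - 4y) = 59
Complete the square in x and y: (x + 11)² -30(y - 2)² = 59 + 121 - 120 = 60
Dividing both sides by 60: (x + 11)²/60 - (y - 2)²/2 = 1
Hyperbola, center (-11, 2), transverse axis horizontal; a² = 60, b² = 2.
For a horizontal hyperbola the asymptotes have slope ±b/a.
Here that is ±√2/2√15 = ±√30/30.

√30/30 and -√30/30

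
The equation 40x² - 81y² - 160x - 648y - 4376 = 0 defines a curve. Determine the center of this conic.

Group the x- and y-terms: 40(x² - 4x) -81(y² + 8y) = 4376
40(x - 2)² -81(y + 4)² = 4376 + 160 - 1296 = 3240
Divide by 3240: (x - 2)²/81 - (y + 4)²/40 = 1
Hyperbola with center (2, -4).

(2, -4)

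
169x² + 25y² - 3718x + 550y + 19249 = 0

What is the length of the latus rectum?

169(x² - 22x) + 25(y² + 22y) = -19249
Completing the square gives 169(x - 11)² + 25(y + 11)² = -19249 + 20449 + 3025 = 4225.
Divide through by 4225 to get (x - 11)²/25 + (y + 11)²/169 = 1.
Ellipse, center (11, -11), major axis vertical; a² = 169, b² = 25.
Latus rectum length = 2b²/a = 2·25/13 = 50/13.

50/13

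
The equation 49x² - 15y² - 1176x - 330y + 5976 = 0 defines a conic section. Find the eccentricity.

Collect terms: 49(x² - 24x) -15(y² + 22y) = -5976
49(x - 12)² -15(y + 11)² = -5976 + 7056 - 1815 = -735
Dividing both sides by -735: (y + 11)²/49 - (x - 12)²/15 = 1
Hyperbola, center (12, -11), transverse axis vertical; a² = 49, b² = 15.
c² = a² + b² = 64, so c = 8.
e = c/a = 8/7.

e = 8/7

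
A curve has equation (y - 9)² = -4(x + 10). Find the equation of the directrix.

Vertex (-10, 9); 4p = -4 so p = -1. Opens left.
Directrix is the vertical line x = h − p = -10 − (-1) = -9.

x = -9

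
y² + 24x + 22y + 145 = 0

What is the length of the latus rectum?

24

Only y is squared. Complete the square in y: (y + 11)² = -24(x + 1).
Vertex (-1, -11); 4p = -24 so p = -6. Opens left.
Latus rectum length = |4p| = 24.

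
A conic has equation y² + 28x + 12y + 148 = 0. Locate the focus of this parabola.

Only y is squared. Complete the square in y: (y + 6)² = -28(x + 4).
Vertex (-4, -6); 4p = -28 so p = -7. Opens left.
Focus is p units from the vertex along the axis: (h + p, k).

(-11, -6)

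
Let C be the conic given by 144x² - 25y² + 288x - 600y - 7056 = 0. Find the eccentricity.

e = 13/5

Group the x- and y-terms: 144(x² + 2x) -25(y² + 24y) = 7056
Complete the square in x and y: 144(x + 1)² -25(y + 12)² = 7056 + 144 - 3600 = 3600
Dividing both sides by 3600: (x + 1)²/25 - (y + 12)²/144 = 1
Hyperbola, center (-1, -12), transverse axis horizontal; a² = 25, b² = 144.
c² = a² + b² = 169, so c = 13.
e = c/a = 13/5.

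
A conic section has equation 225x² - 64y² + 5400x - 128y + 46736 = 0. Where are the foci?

(-12, -18) and (-12, 16)

Group: 225(x² + 24x) -64(y² + 2y) = -46736
225(x + 12)² -64(y + 1)² = -46736 + 32400 - 64 = -14400
Divide through by -14400 to get (y + 1)²/225 - (x + 12)²/64 = 1.
Hyperbola, center (-12, -1), transverse axis vertical; a² = 225, b² = 64.
c² = a² + b² = 225 + 64 = 289, so c = 17.
Foci lie on the vertical axis through the center: (h, k ± c).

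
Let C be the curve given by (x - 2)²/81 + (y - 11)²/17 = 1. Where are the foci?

(-6, 11) and (10, 11)

Center (2, 11). The larger denominator 81 sits under the x-term, so the major axis is horizontal; a² = 81, b² = 17.
c² = a² - b² = 81 - 17 = 64, so c = 8.
Foci lie on the horizontal axis through the center: (h ± c, k).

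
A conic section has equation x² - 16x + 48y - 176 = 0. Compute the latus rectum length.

48

Only x is squared. Complete the square in x: (x - 8)² = -48(y - 5).
Vertex (8, 5); 4p = -48 so p = -12. Opens down.
Latus rectum length = |4p| = 48.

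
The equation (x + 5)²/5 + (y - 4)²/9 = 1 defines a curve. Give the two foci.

Center (-5, 4). The larger denominator 9 sits under the y-term, so the major axis is vertical; a² = 9, b² = 5.
c² = a² - b² = 9 - 5 = 4, so c = 2.
Foci lie on the vertical axis through the center: (h, k ± c).

(-5, 2) and (-5, 6)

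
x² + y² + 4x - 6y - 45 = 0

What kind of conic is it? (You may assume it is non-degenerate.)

No xy term. Coefficients of x² and y² are A = 1, C = 1.
A = C (same sign) ⇒ circle.

circle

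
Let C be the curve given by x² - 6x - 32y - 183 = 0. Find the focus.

Only x is squared. Complete the square in x: (x - 3)² = 32(y + 6).
Vertex (3, -6); 4p = 32 so p = 8. Opens up.
Focus is p units from the vertex along the axis: (h, k + p).

(3, 2)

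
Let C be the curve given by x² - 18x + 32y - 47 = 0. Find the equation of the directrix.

y = 12

Only x is squared. Complete the square in x: (x - 9)² = -32(y - 4).
Vertex (9, 4); 4p = -32 so p = -8. Opens down.
Directrix is the horizontal line y = k − p = 4 − (-8) = 12.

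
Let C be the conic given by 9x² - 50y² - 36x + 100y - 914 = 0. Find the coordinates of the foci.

Group: 9(x² - 4x) -50(y² - 2y) = 914
9(x - 2)² -50(y - 1)² = 914 + 36 - 50 = 900
Divide by 900: (x - 2)²/100 - (y - 1)²/18 = 1
Hyperbola, center (2, 1), transverse axis horizontal; a² = 100, b² = 18.
c² = a² + b² = 100 + 18 = 118, so c = √118.
Foci lie on the horizontal axis through the center: (h ± c, k).

(2 - √118, 1) and (2 + √118, 1)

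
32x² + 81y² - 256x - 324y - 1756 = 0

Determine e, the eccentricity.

Collect terms: 32(x² - 8x) + 81(y² - 4y) = 1756
Complete the square: 32(x - 4)² + 81(y - 2)² = 1756 + 512 + 324 = 2592
Divide by 2592: (x - 4)²/81 + (y - 2)²/32 = 1
Ellipse, center (4, 2), major axis horizontal; a² = 81, b² = 32.
c² = a² - b² = 49, so c = 7.
e = c/a = 7/9.

e = 7/9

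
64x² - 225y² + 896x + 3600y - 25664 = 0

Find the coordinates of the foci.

(-24, 8) and (10, 8)

Rearranging, 64(x² + 14x) -225(y² - 16y) = 25664.
64(x + 7)² -225(y - 8)² = 25664 + 3136 - 14400 = 14400
Divide through by 14400 to get (x + 7)²/225 - (y - 8)²/64 = 1.
Hyperbola, center (-7, 8), transverse axis horizontal; a² = 225, b² = 64.
c² = a² + b² = 225 + 64 = 289, so c = 17.
Foci lie on the horizontal axis through the center: (h ± c, k).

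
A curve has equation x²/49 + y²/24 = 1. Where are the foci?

(-5, 0) and (5, 0)

Center (0, 0). The larger denominator 49 sits under the x-term, so the major axis is horizontal; a² = 49, b² = 24.
c² = a² - b² = 49 - 24 = 25, so c = 5.
Foci lie on the horizontal axis through the center: (h ± c, k).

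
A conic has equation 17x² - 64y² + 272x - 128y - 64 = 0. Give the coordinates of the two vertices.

Rearranging, 17(x² + 16x) -64(y² + 2y) = 64.
17(x + 8)² -64(y + 1)² = 64 + 1088 - 64 = 1088
Divide through by 1088 to get (x + 8)²/64 - (y + 1)²/17 = 1.
Hyperbola, center (-8, -1), transverse axis horizontal; a² = 64, b² = 17.
a = 8. Vertices at (h ± a, k).

(-16, -1) and (0, -1)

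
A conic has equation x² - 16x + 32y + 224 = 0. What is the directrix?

y = 3

Only x is squared. Complete the square in x: (x - 8)² = -32(y + 5).
Vertex (8, -5); 4p = -32 so p = -8. Opens down.
Directrix is the horizontal line y = k − p = -5 − (-8) = 3.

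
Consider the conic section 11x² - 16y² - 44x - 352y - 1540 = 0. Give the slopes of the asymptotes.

11(x² - 4x) -16(y² + 22y) = 1540
Complete the square: 11(x - 2)² -16(y + 11)² = 1540 + 44 - 1936 = -352
Divide through by -352 to get (y + 11)²/22 - (x - 2)²/32 = 1.
Hyperbola, center (2, -11), transverse axis vertical; a² = 22, b² = 32.
For a vertical hyperbola the asymptotes have slope ±a/b.
Here that is ±√22/4√2 = ±√11/4.

√11/4 and -√11/4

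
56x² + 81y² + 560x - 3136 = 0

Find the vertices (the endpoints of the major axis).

(-14, 0) and (4, 0)

Rearranging, 56(x² + 10x) + 81y² = 3136.
56(x + 5)² + 81y² = 3136 + 1400 + 0 = 4536
Divide through by 4536 to get (x + 5)²/81 + y²/56 = 1.
Ellipse, center (-5, 0), major axis horizontal; a² = 81, b² = 56.
a = 9. Vertices at (h ± a, k).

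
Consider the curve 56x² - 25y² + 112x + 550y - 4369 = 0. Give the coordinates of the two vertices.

(-6, 11) and (4, 11)

Group the x- and y-terms: 56(x² + 2x) -25(y² - 22y) = 4369
Complete the square: 56(x + 1)² -25(y - 11)² = 4369 + 56 - 3025 = 1400
Divide through by 1400 to get (x + 1)²/25 - (y - 11)²/56 = 1.
Hyperbola, center (-1, 11), transverse axis horizontal; a² = 25, b² = 56.
a = 5. Vertices at (h ± a, k).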